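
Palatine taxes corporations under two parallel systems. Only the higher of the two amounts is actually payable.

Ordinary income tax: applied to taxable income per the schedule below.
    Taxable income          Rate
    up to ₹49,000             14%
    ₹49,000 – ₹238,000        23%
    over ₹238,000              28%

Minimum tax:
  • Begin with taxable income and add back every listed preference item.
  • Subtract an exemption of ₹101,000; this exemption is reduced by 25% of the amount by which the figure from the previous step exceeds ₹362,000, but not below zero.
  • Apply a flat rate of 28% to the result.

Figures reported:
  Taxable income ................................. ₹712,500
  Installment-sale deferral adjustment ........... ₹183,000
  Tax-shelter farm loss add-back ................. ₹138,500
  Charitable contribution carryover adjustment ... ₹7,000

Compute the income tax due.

Minimum tax:
  Adjusted income: ₹712,500 + ₹183,000 + ₹138,500 + ₹7,000 = ₹1,041,000
  Exemption: 25% × (₹1,041,000 − ₹362,000) = ₹169,750 ≥ ₹101,000, so the exemption is fully phased out
  Base: ₹1,041,000 − ₹0 = ₹1,041,000
  ₹1,041,000 × 28% = ₹291,480

Ordinary income tax:
  ₹49,000 × 14% = ₹6,860
  ₹189,000 × 23% = ₹43,470
  ₹474,500 × 28% = ₹132,860
  → ₹183,190

₹291,480 > ₹183,190, so the minimum tax is the binding amount.

₹291,480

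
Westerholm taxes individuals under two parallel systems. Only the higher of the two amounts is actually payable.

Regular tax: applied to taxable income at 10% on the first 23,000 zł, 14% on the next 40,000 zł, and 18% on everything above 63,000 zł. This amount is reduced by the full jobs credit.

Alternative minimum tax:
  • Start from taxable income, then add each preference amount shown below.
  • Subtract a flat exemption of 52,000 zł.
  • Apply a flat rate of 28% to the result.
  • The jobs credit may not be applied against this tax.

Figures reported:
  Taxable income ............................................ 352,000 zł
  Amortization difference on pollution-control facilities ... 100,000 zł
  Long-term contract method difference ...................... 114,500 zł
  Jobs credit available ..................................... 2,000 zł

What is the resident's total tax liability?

144,060 zł

Regular tax:
  23,000 zł × 10% = 2,300 zł
  40,000 zł × 14% = 5,600 zł
  289,000 zł × 18% = 52,020 zł
  → 59,920 zł
  Less jobs credit 2,000 zł → 57,920 zł

Alternative minimum tax:
  Adjusted income: 352,000 zł + 100,000 zł + 114,500 zł = 566,500 zł
  Less exemption 52,000 zł → base 514,500 zł
  514,500 zł × 28% = 144,060 zł

144,060 zł > 57,920 zł, so the alternative minimum tax is the binding amount.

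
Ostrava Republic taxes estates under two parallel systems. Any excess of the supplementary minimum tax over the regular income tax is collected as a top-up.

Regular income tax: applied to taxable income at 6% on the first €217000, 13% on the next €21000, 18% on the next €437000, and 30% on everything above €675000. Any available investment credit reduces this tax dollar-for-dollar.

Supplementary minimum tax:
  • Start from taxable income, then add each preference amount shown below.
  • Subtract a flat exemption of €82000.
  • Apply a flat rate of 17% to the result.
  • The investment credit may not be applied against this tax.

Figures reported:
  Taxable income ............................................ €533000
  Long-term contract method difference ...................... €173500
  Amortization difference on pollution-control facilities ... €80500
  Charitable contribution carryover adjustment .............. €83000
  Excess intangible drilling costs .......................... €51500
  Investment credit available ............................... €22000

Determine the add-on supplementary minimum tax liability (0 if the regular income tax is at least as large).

€95865

Supplementary minimum tax:
  Adjusted income: €533000 + €173500 + €80500 + €83000 + €51500 = €921500
  Less exemption €82000 → base €839500
  €839500 × 17% = €142715

Regular income tax:
  €217000 × 6% = €13020
  €21000 × 13% = €2730
  €295000 × 18% = €53100
  → €68850
  Less investment credit €22000 → €46850

Excess of supplementary minimum tax over regular income tax: €142715 − €46850 = €95865.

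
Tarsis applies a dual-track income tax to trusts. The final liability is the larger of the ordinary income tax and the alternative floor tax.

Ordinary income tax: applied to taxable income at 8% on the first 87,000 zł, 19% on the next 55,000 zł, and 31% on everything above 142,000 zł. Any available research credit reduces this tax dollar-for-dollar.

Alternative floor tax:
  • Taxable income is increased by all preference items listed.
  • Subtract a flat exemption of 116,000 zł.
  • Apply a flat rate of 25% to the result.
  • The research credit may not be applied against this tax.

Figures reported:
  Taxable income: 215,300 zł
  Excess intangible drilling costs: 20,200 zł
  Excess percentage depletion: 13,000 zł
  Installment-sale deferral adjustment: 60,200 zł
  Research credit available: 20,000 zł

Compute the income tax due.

Alternative floor tax:
  Adjusted income: 215,300 zł + 20,200 zł + 13,000 zł + 60,200 zł = 308,700 zł
  Less exemption 116,000 zł → base 192,700 zł
  192,700 zł × 25% = 48,175 zł

Ordinary income tax:
  87,000 zł × 8% = 6,960 zł
  55,000 zł × 19% = 10,450 zł
  73,300 zł × 31% = 22,723 zł
  → 40,133 zł
  Less research credit 20,000 zł → 20,133 zł

48,175 zł > 20,133 zł, so the alternative floor tax is the binding amount.

48,175 zł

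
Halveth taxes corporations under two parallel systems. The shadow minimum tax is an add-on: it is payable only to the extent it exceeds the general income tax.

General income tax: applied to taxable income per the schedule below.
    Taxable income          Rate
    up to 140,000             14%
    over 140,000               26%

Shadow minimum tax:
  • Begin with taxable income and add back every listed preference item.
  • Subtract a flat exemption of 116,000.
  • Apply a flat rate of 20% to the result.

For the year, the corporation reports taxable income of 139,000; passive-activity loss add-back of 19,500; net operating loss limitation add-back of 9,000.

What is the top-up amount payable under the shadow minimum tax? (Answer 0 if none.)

0

Shadow minimum tax:
  Adjusted income: 139,000 + 19,500 + 9,000 = 167,500
  Less exemption 116,000 → base 51,500
  51,500 × 20% = 10,300

General income tax:
  139,000 × 14% = 19,460

10,300 ≤ 19,460, so no add-on is due.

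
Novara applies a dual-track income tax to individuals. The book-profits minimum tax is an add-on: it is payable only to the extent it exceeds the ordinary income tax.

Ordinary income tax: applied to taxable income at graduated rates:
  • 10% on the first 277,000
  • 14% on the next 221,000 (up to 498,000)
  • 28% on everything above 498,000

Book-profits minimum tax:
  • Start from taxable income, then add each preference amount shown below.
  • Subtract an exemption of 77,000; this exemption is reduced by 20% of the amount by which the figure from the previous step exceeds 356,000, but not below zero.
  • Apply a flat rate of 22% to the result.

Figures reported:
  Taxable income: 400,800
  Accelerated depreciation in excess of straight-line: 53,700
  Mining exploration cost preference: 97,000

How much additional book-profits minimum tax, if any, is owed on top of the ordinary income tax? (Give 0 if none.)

Ordinary income tax:
  277,000 × 10% = 27,700
  123,800 × 14% = 17,332
  → 45,032

Book-profits minimum tax:
  Adjusted income: 400,800 + 53,700 + 97,000 = 551,500
  Exemption: 77,000 − 20% × (551,500 − 356,000) = 77,000 − 39,100 = 37,900
  Base: 551,500 − 37,900 = 513,600
  513,600 × 22% = 112,992

Excess of book-profits minimum tax over ordinary income tax: 112,992 − 45,032 = 67,960.

67,960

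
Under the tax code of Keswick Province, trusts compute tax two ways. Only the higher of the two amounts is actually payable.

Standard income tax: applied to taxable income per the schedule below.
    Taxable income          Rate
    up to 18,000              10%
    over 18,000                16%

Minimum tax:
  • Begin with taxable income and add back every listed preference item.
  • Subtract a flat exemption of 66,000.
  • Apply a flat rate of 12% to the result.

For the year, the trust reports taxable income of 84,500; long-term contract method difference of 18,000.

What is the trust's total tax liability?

Standard income tax:
  18,000 × 10% = 1,800
  66,500 × 16% = 10,640
  → 12,440

Minimum tax:
  Adjusted income: 84,500 + 18,000 = 102,500
  Less exemption 66,000 → base 36,500
  36,500 × 12% = 4,380

12,440 > 4,380, so the standard income tax governs.

12,440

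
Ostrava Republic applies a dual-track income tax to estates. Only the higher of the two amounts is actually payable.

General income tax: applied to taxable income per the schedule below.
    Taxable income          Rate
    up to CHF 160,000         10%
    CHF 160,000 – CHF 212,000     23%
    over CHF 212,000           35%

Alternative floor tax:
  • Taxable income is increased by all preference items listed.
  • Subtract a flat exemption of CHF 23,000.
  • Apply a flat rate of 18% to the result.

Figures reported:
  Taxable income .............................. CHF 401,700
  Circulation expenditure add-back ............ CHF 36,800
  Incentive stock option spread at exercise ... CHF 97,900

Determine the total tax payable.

CHF 94,355

Alternative floor tax:
  Adjusted income: CHF 401,700 + CHF 36,800 + CHF 97,900 = CHF 536,400
  Less exemption CHF 23,000 → base CHF 513,400
  CHF 513,400 × 18% = CHF 92,412

General income tax:
  CHF 160,000 × 10% = CHF 16,000
  CHF 52,000 × 23% = CHF 11,960
  CHF 189,700 × 35% = CHF 66,395
  → CHF 94,355

CHF 94,355 > CHF 92,412, so the general income tax governs.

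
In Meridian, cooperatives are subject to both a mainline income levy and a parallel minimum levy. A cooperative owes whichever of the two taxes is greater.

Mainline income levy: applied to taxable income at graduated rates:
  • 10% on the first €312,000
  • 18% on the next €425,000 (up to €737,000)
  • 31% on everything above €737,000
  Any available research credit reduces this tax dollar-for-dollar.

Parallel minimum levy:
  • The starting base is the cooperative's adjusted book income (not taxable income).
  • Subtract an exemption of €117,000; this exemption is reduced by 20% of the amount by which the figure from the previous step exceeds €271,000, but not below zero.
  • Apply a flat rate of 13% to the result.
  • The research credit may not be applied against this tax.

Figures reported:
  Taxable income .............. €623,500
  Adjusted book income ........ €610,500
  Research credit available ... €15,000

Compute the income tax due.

Parallel minimum levy:
  Base (adjusted book income): €610,500
  Exemption: €117,000 − 20% × (€610,500 − €271,000) = €117,000 − €67,900 = €49,100
  Base: €610,500 − €49,100 = €561,400
  €561,400 × 13% = €72,982

Mainline income levy:
  €312,000 × 10% = €31,200
  €311,500 × 18% = €56,070
  → €87,270
  Less research credit €15,000 → €72,270

€72,982 > €72,270, so the parallel minimum levy is the binding amount.

€72,982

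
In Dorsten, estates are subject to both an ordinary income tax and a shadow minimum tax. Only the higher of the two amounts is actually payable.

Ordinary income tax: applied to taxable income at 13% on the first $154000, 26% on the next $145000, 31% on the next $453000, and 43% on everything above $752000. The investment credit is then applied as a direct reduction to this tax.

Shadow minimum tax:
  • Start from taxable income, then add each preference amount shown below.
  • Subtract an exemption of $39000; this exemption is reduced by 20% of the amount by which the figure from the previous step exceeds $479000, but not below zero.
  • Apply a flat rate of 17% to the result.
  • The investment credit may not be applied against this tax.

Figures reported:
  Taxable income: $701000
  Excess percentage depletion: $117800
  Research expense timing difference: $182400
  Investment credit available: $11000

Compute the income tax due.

Shadow minimum tax:
  Adjusted income: $701000 + $117800 + $182400 = $1001200
  Exemption: 20% × ($1001200 − $479000) = $104440 ≥ $39000, so the exemption is fully phased out
  Base: $1001200 − $0 = $1001200
  $1001200 × 17% = $170204

Ordinary income tax:
  $154000 × 13% = $20020
  $145000 × 26% = $37700
  $402000 × 31% = $124620
  → $182340
  Less investment credit $11000 → $171340

$171340 > $170204, so the ordinary income tax governs.

$171340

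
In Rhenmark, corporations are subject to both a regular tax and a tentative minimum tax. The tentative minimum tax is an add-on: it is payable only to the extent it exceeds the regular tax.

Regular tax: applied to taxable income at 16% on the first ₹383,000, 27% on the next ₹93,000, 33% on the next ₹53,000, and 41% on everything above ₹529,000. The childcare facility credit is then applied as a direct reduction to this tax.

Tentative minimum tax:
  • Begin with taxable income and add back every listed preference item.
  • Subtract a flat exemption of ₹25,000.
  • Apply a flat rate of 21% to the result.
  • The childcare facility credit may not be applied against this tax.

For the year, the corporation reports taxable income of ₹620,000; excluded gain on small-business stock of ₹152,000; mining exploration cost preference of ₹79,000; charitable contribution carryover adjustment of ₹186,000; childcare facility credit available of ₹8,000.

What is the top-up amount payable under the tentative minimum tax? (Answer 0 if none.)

Tentative minimum tax:
  Adjusted income: ₹620,000 + ₹152,000 + ₹79,000 + ₹186,000 = ₹1,037,000
  Less exemption ₹25,000 → base ₹1,012,000
  ₹1,012,000 × 21% = ₹212,520

Regular tax:
  ₹383,000 × 16% = ₹61,280
  ₹93,000 × 27% = ₹25,110
  ₹53,000 × 33% = ₹17,490
  ₹91,000 × 41% = ₹37,310
  → ₹141,190
  Less childcare facility credit ₹8,000 → ₹133,190

Excess of tentative minimum tax over regular tax: ₹212,520 − ₹133,190 = ₹79,330.

₹79,330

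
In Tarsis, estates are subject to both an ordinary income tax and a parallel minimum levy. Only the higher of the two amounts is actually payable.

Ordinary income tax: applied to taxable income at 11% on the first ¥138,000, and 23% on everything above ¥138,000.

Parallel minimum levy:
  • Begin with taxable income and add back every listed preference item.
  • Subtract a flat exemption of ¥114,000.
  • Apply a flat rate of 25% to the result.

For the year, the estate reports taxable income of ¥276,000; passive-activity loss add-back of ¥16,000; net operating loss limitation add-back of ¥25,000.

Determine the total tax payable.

Parallel minimum levy:
  Adjusted income: ¥276,000 + ¥16,000 + ¥25,000 = ¥317,000
  Less exemption ¥114,000 → base ¥203,000
  ¥203,000 × 25% = ¥50,750

Ordinary income tax:
  ¥138,000 × 11% = ¥15,180
  ¥138,000 × 23% = ¥31,740
  → ¥46,920

¥50,750 > ¥46,920, so the parallel minimum levy is the binding amount.

¥50,750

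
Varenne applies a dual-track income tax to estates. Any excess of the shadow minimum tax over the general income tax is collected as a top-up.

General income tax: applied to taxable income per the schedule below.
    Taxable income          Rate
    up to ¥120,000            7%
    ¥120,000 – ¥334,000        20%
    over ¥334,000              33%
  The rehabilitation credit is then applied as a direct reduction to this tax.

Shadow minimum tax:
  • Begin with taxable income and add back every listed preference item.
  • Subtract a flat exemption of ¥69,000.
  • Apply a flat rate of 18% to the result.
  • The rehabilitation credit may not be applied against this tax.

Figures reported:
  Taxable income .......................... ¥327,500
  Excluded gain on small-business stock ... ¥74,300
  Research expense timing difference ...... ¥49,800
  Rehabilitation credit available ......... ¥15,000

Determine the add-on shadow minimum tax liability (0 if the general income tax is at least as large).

¥33,968

General income tax:
  ¥120,000 × 7% = ¥8,400
  ¥207,500 × 20% = ¥41,500
  → ¥49,900
  Less rehabilitation credit ¥15,000 → ¥34,900

Shadow minimum tax:
  Adjusted income: ¥327,500 + ¥74,300 + ¥49,800 = ¥451,600
  Less exemption ¥69,000 → base ¥382,600
  ¥382,600 × 18% = ¥68,868

Excess of shadow minimum tax over general income tax: ¥68,868 − ¥34,900 = ¥33,968.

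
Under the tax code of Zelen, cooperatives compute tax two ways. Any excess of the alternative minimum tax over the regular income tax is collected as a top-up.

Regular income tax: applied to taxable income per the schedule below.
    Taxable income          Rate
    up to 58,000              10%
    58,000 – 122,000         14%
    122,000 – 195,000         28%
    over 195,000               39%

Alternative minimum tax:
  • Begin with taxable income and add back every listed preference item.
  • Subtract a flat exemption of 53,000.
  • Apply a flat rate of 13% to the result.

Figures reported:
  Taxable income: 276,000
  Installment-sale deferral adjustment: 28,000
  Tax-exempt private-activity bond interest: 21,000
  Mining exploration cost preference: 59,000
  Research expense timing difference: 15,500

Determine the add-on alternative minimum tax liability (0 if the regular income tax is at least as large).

Alternative minimum tax:
  Adjusted income: 276,000 + 28,000 + 21,000 + 59,000 + 15,500 = 399,500
  Less exemption 53,000 → base 346,500
  346,500 × 13% = 45,045

Regular income tax:
  58,000 × 10% = 5,800
  64,000 × 14% = 8,960
  73,000 × 28% = 20,440
  81,000 × 39% = 31,590
  → 66,790

45,045 ≤ 66,790, so no add-on is due.

0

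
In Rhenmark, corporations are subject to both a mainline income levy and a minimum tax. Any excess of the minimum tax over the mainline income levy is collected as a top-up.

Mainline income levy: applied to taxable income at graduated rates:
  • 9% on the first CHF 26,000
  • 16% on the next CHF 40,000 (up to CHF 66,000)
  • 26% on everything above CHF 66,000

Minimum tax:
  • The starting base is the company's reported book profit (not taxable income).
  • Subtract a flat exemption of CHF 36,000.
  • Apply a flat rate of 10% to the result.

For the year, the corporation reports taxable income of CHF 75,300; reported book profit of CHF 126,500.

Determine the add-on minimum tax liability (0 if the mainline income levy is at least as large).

Minimum tax:
  Base (reported book profit): CHF 126,500
  Less exemption CHF 36,000 → base CHF 90,500
  CHF 90,500 × 10% = CHF 9,050

Mainline income levy:
  CHF 26,000 × 9% = CHF 2,340
  CHF 40,000 × 16% = CHF 6,400
  CHF 9,300 × 26% = CHF 2,418
  → CHF 11,158

CHF 9,050 ≤ CHF 11,158, so no add-on is due.

CHF 0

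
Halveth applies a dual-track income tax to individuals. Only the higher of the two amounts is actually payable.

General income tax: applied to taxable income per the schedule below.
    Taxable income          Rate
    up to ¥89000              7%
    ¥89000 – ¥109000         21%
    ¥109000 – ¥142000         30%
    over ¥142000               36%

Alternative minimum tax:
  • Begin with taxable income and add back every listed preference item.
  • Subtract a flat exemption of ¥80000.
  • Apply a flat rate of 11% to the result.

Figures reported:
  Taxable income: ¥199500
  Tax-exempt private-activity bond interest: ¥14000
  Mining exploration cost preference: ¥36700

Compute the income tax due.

General income tax:
  ¥89000 × 7% = ¥6230
  ¥20000 × 21% = ¥4200
  ¥33000 × 30% = ¥9900
  ¥57500 × 36% = ¥20700
  → ¥41030

Alternative minimum tax:
  Adjusted income: ¥199500 + ¥14000 + ¥36700 = ¥250200
  Less exemption ¥80000 → base ¥170200
  ¥170200 × 11% = ¥18722

¥41030 > ¥18722, so the general income tax governs.

¥41030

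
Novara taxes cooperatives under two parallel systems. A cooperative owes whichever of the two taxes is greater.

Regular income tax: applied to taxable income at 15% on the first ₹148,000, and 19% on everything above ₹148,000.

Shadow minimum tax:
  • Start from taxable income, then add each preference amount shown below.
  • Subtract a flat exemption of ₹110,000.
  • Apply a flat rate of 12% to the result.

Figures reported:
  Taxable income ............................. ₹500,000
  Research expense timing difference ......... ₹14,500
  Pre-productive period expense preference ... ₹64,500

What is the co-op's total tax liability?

₹89,080

Regular income tax:
  ₹148,000 × 15% = ₹22,200
  ₹352,000 × 19% = ₹66,880
  → ₹89,080

Shadow minimum tax:
  Adjusted income: ₹500,000 + ₹14,500 + ₹64,500 = ₹579,000
  Less exemption ₹110,000 → base ₹469,000
  ₹469,000 × 12% = ₹56,280

₹89,080 > ₹56,280, so the regular income tax governs.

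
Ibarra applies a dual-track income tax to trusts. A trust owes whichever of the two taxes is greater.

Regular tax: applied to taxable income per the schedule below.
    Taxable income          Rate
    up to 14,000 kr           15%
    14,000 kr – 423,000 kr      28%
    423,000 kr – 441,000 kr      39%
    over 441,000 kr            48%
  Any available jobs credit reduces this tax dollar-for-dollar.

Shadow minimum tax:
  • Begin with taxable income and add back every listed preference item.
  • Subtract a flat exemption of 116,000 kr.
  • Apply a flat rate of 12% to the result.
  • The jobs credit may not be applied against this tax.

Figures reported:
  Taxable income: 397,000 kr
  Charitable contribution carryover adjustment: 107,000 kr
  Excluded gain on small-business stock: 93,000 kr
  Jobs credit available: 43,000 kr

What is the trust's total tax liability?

66,340 kr

Shadow minimum tax:
  Adjusted income: 397,000 kr + 107,000 kr + 93,000 kr = 597,000 kr
  Less exemption 116,000 kr → base 481,000 kr
  481,000 kr × 12% = 57,720 kr

Regular tax:
  14,000 kr × 15% = 2,100 kr
  383,000 kr × 28% = 107,240 kr
  → 109,340 kr
  Less jobs credit 43,000 kr → 66,340 kr

66,340 kr > 57,720 kr, so the regular tax governs.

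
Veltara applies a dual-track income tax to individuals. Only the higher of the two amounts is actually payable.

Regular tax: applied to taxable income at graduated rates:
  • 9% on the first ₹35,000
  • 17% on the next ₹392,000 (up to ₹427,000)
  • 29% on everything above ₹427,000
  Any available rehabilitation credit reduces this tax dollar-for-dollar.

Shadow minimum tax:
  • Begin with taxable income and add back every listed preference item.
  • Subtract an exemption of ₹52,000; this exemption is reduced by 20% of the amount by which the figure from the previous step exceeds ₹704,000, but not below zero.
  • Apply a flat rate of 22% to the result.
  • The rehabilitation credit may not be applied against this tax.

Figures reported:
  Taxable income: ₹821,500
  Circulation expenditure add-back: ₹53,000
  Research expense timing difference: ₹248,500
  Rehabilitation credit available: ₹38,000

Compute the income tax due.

Regular tax:
  ₹35,000 × 9% = ₹3,150
  ₹392,000 × 17% = ₹66,640
  ₹394,500 × 29% = ₹114,405
  → ₹184,195
  Less rehabilitation credit ₹38,000 → ₹146,195

Shadow minimum tax:
  Adjusted income: ₹821,500 + ₹53,000 + ₹248,500 = ₹1,123,000
  Exemption: 20% × (₹1,123,000 − ₹704,000) = ₹83,800 ≥ ₹52,000, so the exemption is fully phased out
  Base: ₹1,123,000 − ₹0 = ₹1,123,000
  ₹1,123,000 × 22% = ₹247,060

₹247,060 > ₹146,195, so the shadow minimum tax is the binding amount.

₹247,060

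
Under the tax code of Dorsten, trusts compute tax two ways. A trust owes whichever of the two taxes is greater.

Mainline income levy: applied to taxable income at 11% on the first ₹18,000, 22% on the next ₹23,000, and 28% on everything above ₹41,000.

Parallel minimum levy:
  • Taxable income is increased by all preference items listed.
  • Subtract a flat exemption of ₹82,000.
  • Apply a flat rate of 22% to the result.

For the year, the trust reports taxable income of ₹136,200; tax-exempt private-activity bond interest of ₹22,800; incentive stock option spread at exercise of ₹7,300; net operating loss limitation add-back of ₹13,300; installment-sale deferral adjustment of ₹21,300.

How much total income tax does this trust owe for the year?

Parallel minimum levy:
  Adjusted income: ₹136,200 + ₹22,800 + ₹7,300 + ₹13,300 + ₹21,300 = ₹200,900
  Less exemption ₹82,000 → base ₹118,900
  ₹118,900 × 22% = ₹26,158

Mainline income levy:
  ₹18,000 × 11% = ₹1,980
  ₹23,000 × 22% = ₹5,060
  ₹95,200 × 28% = ₹26,656
  → ₹33,696

₹33,696 > ₹26,158, so the mainline income levy governs.

₹33,696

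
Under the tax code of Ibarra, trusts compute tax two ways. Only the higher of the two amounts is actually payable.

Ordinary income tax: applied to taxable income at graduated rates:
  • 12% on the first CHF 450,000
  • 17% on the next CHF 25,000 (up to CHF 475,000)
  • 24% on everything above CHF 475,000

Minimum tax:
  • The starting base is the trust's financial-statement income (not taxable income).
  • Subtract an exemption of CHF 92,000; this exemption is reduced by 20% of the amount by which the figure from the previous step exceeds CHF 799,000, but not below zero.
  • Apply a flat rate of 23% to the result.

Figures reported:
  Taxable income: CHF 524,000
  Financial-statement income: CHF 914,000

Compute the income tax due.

Ordinary income tax:
  CHF 450,000 × 12% = CHF 54,000
  CHF 25,000 × 17% = CHF 4,250
  CHF 49,000 × 24% = CHF 11,760
  → CHF 70,010

Minimum tax:
  Base (financial-statement income): CHF 914,000
  Exemption: CHF 92,000 − 20% × (CHF 914,000 − CHF 799,000) = CHF 92,000 − CHF 23,000 = CHF 69,000
  Base: CHF 914,000 − CHF 69,000 = CHF 845,000
  CHF 845,000 × 23% = CHF 194,350

CHF 194,350 > CHF 70,010, so the minimum tax is the binding amount.

CHF 194,350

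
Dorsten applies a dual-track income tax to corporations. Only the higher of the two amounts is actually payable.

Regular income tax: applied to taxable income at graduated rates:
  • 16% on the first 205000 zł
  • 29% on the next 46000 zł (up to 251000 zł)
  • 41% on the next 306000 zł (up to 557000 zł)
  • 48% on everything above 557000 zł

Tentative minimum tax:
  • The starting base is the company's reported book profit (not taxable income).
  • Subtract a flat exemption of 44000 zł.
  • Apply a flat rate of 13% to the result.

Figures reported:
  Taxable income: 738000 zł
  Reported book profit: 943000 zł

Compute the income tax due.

Regular income tax:
  205000 zł × 16% = 32800 zł
  46000 zł × 29% = 13340 zł
  306000 zł × 41% = 125460 zł
  181000 zł × 48% = 86880 zł
  → 258480 zł

Tentative minimum tax:
  Base (reported book profit): 943000 zł
  Less exemption 44000 zł → base 899000 zł
  899000 zł × 13% = 116870 zł

258480 zł > 116870 zł, so the regular income tax governs.

258480 zł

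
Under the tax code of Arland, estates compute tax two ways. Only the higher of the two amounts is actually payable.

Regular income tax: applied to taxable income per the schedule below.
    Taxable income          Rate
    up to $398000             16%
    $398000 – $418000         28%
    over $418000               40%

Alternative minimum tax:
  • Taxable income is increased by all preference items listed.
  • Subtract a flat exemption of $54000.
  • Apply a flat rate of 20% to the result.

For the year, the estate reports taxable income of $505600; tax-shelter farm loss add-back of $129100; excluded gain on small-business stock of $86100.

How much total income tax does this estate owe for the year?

Regular income tax:
  $398000 × 16% = $63680
  $20000 × 28% = $5600
  $87600 × 40% = $35040
  → $104320

Alternative minimum tax:
  Adjusted income: $505600 + $129100 + $86100 = $720800
  Less exemption $54000 → base $666800
  $666800 × 20% = $133360

$133360 > $104320, so the alternative minimum tax is the binding amount.

$133360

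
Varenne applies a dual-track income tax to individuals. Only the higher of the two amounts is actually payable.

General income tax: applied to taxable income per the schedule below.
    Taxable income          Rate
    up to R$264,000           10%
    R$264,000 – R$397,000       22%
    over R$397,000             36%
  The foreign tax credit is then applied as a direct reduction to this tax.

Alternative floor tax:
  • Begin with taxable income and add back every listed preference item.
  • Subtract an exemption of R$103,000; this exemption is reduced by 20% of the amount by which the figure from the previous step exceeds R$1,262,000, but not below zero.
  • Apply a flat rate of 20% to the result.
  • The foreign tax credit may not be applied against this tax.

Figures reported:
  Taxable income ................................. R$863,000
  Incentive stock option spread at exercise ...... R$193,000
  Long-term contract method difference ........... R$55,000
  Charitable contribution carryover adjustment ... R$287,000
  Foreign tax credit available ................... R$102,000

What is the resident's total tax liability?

Alternative floor tax:
  Adjusted income: R$863,000 + R$193,000 + R$55,000 + R$287,000 = R$1,398,000
  Exemption: R$103,000 − 20% × (R$1,398,000 − R$1,262,000) = R$103,000 − R$27,200 = R$75,800
  Base: R$1,398,000 − R$75,800 = R$1,322,200
  R$1,322,200 × 20% = R$264,440

General income tax:
  R$264,000 × 10% = R$26,400
  R$133,000 × 22% = R$29,260
  R$466,000 × 36% = R$167,760
  → R$223,420
  Less foreign tax credit R$102,000 → R$121,420

R$264,440 > R$121,420, so the alternative floor tax is the binding amount.

R$264,440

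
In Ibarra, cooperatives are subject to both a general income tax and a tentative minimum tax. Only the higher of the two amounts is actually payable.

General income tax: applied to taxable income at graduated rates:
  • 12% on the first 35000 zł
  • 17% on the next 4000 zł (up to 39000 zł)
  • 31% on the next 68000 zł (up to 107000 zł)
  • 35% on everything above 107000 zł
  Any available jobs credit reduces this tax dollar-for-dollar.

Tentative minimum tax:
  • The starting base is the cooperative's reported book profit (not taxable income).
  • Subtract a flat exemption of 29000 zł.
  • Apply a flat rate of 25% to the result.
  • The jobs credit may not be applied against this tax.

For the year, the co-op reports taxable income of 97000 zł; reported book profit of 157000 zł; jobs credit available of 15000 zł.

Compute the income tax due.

General income tax:
  35000 zł × 12% = 4200 zł
  4000 zł × 17% = 680 zł
  58000 zł × 31% = 17980 zł
  → 22860 zł
  Less jobs credit 15000 zł → 7860 zł

Tentative minimum tax:
  Base (reported book profit): 157000 zł
  Less exemption 29000 zł → base 128000 zł
  128000 zł × 25% = 32000 zł

32000 zł > 7860 zł, so the tentative minimum tax is the binding amount.

32000 zł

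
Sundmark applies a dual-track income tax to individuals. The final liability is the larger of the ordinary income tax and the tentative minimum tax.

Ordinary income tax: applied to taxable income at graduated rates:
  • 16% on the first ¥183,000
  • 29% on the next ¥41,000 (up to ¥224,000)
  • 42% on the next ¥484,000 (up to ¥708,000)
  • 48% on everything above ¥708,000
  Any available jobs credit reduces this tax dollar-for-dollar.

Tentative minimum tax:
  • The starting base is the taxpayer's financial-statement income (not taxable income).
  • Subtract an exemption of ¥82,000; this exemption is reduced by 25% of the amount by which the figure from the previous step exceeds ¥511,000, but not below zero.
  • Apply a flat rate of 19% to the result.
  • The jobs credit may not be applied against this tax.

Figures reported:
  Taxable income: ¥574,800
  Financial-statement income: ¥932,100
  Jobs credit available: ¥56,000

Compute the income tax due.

Ordinary income tax:
  ¥183,000 × 16% = ¥29,280
  ¥41,000 × 29% = ¥11,890
  ¥350,800 × 42% = ¥147,336
  → ¥188,506
  Less jobs credit ¥56,000 → ¥132,506

Tentative minimum tax:
  Base (financial-statement income): ¥932,100
  Exemption: 25% × (¥932,100 − ¥511,000) = ¥105,275 ≥ ¥82,000, so the exemption is fully phased out
  Base: ¥932,100 − ¥0 = ¥932,100
  ¥932,100 × 19% = ¥177,099

¥177,099 > ¥132,506, so the tentative minimum tax is the binding amount.

¥177,099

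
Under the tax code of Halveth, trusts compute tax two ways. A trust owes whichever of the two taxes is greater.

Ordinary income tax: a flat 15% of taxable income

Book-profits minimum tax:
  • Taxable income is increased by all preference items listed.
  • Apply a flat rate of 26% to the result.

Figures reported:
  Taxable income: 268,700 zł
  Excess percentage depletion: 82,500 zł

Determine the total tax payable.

Book-profits minimum tax:
  Adjusted income: 268,700 zł + 82,500 zł = 351,200 zł
  351,200 zł × 26% = 91,312 zł

Ordinary income tax:
  268,700 zł × 15% = 40,305 zł

91,312 zł > 40,305 zł, so the book-profits minimum tax is the binding amount.

91,312 zł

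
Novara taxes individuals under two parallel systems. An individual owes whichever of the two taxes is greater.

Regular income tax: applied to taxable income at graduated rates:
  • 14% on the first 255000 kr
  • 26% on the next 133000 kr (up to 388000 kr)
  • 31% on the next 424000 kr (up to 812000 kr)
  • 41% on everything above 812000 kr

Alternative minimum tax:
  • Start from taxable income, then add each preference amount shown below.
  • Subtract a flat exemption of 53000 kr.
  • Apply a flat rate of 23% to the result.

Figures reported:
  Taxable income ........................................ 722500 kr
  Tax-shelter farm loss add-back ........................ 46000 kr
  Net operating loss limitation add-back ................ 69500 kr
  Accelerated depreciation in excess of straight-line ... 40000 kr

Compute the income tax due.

189750 kr

Regular income tax:
  255000 kr × 14% = 35700 kr
  133000 kr × 26% = 34580 kr
  334500 kr × 31% = 103695 kr
  → 173975 kr

Alternative minimum tax:
  Adjusted income: 722500 kr + 46000 kr + 69500 kr + 40000 kr = 878000 kr
  Less exemption 53000 kr → base 825000 kr
  825000 kr × 23% = 189750 kr

189750 kr > 173975 kr, so the alternative minimum tax is the binding amount.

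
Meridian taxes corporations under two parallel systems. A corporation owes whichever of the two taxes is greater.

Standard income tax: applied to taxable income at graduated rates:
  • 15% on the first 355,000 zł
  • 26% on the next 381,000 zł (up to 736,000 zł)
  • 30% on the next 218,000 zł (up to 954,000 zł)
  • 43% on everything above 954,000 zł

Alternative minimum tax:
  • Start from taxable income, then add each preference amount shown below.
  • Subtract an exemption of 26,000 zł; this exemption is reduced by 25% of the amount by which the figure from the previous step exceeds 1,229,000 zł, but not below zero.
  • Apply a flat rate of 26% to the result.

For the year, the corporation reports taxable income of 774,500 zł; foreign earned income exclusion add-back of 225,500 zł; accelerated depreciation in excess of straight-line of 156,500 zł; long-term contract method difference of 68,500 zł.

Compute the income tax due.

311,740 zł

Standard income tax:
  355,000 zł × 15% = 53,250 zł
  381,000 zł × 26% = 99,060 zł
  38,500 zł × 30% = 11,550 zł
  → 163,860 zł

Alternative minimum tax:
  Adjusted income: 774,500 zł + 225,500 zł + 156,500 zł + 68,500 zł = 1,225,000 zł
  Exemption: 1,225,000 zł ≤ 1,229,000 zł, so full 26,000 zł applies
  Base: 1,225,000 zł − 26,000 zł = 1,199,000 zł
  1,199,000 zł × 26% = 311,740 zł

311,740 zł > 163,860 zł, so the alternative minimum tax is the binding amount.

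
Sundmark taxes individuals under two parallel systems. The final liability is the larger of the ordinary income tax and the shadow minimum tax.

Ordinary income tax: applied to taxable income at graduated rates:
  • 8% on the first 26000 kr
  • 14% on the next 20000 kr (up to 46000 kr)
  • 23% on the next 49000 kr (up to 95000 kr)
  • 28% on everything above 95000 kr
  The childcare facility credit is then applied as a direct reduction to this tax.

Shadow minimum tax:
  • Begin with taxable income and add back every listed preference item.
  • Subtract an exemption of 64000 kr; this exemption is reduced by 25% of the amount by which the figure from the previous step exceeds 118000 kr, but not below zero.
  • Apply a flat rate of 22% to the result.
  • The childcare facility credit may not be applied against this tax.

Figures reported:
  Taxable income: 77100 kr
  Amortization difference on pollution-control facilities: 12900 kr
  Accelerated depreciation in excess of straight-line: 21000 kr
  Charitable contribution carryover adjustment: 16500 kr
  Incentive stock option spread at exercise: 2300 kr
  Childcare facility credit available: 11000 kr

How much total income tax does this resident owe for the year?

15125 kr

Shadow minimum tax:
  Adjusted income: 77100 kr + 12900 kr + 21000 kr + 16500 kr + 2300 kr = 129800 kr
  Exemption: 64000 kr − 25% × (129800 kr − 118000 kr) = 64000 kr − 2950 kr = 61050 kr
  Base: 129800 kr − 61050 kr = 68750 kr
  68750 kr × 22% = 15125 kr

Ordinary income tax:
  26000 kr × 8% = 2080 kr
  20000 kr × 14% = 2800 kr
  31100 kr × 23% = 7153 kr
  → 12033 kr
  Less childcare facility credit 11000 kr → 1033 kr

15125 kr > 1033 kr, so the shadow minimum tax is the binding amount.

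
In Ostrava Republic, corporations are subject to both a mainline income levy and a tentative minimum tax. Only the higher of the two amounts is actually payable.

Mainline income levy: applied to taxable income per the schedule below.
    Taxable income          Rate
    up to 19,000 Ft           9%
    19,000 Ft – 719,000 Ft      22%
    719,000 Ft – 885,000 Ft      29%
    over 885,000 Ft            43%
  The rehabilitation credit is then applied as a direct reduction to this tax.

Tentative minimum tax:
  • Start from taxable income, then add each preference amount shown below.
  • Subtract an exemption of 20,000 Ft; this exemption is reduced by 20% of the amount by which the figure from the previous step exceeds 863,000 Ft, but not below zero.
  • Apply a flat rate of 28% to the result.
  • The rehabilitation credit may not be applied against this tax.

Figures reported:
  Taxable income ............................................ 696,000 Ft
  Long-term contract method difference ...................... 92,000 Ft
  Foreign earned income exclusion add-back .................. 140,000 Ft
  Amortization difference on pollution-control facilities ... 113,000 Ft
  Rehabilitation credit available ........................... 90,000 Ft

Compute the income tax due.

291,480 Ft

Tentative minimum tax:
  Adjusted income: 696,000 Ft + 92,000 Ft + 140,000 Ft + 113,000 Ft = 1,041,000 Ft
  Exemption: 20% × (1,041,000 Ft − 863,000 Ft) = 35,600 Ft ≥ 20,000 Ft, so the exemption is fully phased out
  Base: 1,041,000 Ft − 0 Ft = 1,041,000 Ft
  1,041,000 Ft × 28% = 291,480 Ft

Mainline income levy:
  19,000 Ft × 9% = 1,710 Ft
  677,000 Ft × 22% = 148,940 Ft
  → 150,650 Ft
  Less rehabilitation credit 90,000 Ft → 60,650 Ft

291,480 Ft > 60,650 Ft, so the tentative minimum tax is the binding amount.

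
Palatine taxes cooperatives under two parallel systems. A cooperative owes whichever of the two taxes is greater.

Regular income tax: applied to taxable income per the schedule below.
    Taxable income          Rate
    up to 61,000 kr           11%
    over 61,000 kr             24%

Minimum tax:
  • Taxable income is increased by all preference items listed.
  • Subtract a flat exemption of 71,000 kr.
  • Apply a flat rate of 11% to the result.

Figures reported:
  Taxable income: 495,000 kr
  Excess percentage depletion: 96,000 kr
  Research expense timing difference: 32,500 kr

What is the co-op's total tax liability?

Minimum tax:
  Adjusted income: 495,000 kr + 96,000 kr + 32,500 kr = 623,500 kr
  Less exemption 71,000 kr → base 552,500 kr
  552,500 kr × 11% = 60,775 kr

Regular income tax:
  61,000 kr × 11% = 6,710 kr
  434,000 kr × 24% = 104,160 kr
  → 110,870 kr

110,870 kr > 60,775 kr, so the regular income tax governs.

110,870 kr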